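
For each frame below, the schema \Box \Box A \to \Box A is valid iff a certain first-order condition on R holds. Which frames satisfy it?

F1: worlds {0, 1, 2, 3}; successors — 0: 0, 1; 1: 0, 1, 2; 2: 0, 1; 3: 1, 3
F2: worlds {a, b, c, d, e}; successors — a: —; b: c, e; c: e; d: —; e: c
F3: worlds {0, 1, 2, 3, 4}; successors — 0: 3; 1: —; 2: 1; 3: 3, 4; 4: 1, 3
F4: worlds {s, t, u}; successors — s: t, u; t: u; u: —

This is the axiom for density; its first-order frame correspondent is \forall x \forall y (Rxy \to \exists z (Rxz \wedge Rzy)).
F1: satisfies the condition.
F2: fails — Rec but no z with Rez and Rzc.
F3: fails — R21 but no z with R2z and Rz1.
F4: fails — Rtu but no z with Rtz and Rzu.
Valid on: F1.

F1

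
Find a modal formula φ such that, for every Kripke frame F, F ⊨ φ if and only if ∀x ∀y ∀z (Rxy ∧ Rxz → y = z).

◇ψ → □ψ

The condition is partial functionality. The CD schema ◇ψ → □ψ defines it.
Suppose ◇ψ→□ψ is valid. Take Rxy, Rxz and set V(ψ)={y}. Then ◇ψ at x, so □ψ at x, so ψ at z, i.e. z=y.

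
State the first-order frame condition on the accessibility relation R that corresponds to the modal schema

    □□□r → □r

∀x ∀z (xRz → ∃w (xR³w ∧ z = w))

This is a Sahlqvist (Geach-type) schema ◇^0□^3r → □^1◇^0r.
Minimal-valuation argument: fix x; take any y with xR^0y and any z with xR^1z. Set V(r) to the set of worlds R-reachable from y in exactly 3 steps. Then □^3r holds at y, so the antecedent holds at x; validity forces ◇^0r at z, giving a w with zR^0w and yR^3w.
First-order correspondent: ∀x ∀z (xRz → ∃w (xR³w ∧ z = w)).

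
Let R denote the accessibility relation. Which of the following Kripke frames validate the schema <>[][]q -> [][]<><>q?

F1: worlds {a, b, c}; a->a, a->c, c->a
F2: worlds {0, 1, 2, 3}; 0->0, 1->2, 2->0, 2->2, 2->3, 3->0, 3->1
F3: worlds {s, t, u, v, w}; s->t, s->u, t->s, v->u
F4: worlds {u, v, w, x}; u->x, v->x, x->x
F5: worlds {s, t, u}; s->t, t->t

The schema corresponds to a generalized confluence (Geach) condition: forall x forall y forall z ((xRy & x R^2 z) -> exists w (y R^2 w & z R^2 w)).
F1: holds.
F2: holds.
F3: fails — sRt, sR²s but no w* with tR²w* and sR²w*.
F4: holds.
F5: holds.
Valid on: F1, F2, F4, F5.

F1, F2, F4, F5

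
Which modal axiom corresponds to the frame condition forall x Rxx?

A defining formula is □s → s (the T axiom).

□s → s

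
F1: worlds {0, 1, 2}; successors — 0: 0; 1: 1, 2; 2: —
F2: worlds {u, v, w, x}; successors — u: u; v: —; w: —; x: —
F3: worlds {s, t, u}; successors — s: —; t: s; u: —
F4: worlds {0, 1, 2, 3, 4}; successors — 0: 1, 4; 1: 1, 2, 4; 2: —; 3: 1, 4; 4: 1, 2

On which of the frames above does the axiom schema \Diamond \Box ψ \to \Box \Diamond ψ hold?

Frame correspondent (Sahlqvist): \forall x \forall y \forall z (Rxy \wedge Rxz \to \exists w (Ryw \wedge Rzw)) — i.e. convergence.
F1: fails — R12 and R12 but 2 and 2 have no common successor.
F2: satisfies the condition.
F3: fails — Rts and Rts but s and s have no common successor.
F4: fails — R12 and R12 but 2 and 2 have no common successor.
Valid on: F2.

F2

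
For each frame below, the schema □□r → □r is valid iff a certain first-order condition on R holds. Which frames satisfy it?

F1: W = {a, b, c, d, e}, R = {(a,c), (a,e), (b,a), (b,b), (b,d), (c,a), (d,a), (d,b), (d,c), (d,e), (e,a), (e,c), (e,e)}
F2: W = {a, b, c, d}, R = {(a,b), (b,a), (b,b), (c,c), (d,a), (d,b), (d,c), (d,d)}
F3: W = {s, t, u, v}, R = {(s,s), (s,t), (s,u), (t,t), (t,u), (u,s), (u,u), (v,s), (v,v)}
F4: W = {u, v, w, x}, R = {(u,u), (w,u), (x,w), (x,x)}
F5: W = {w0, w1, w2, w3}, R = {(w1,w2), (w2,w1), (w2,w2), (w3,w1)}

F2, F3, F4

Frame correspondent (Sahlqvist): ∀x ∀y (Rxy → ∃z (Rxz ∧ Rzy)) — i.e. density.
F1: fails — Rca but no z with Rcz and Rza.
F2: holds.
F3: holds.
F4: holds.
F5: fails — Rw3w1 but no z with Rw3z and Rzw1.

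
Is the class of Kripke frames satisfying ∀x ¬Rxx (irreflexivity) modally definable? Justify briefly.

Modal frame validity is preserved under surjective bounded morphisms.
The 4-cycle (worlds 0,1,2,3 with 0→1→2→3→0) is irreflexive, and the map sending every world to a single reflexive point • is a surjective bounded morphism (forth: every edge maps to (•,•); back: every world has a successor). So any modal formula valid on the 4-cycle is also valid on the reflexive point, which is not irreflexive.
Hence irreflexivity is not modally definable.

No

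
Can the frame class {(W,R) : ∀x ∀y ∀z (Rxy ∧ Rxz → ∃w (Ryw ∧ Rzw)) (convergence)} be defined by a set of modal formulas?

The condition is convergence. A defining modal formula is ◇□r → □◇r.
Suppose ◇□r→□◇r is valid. Take Rxy, Rxz and set V(r)={w : Ryw}. Then □r at y so ◇□r at x, so □◇r at x, so ◇r at z, giving w with Rzw and Ryw.

Yes, by ◇□r → □◇r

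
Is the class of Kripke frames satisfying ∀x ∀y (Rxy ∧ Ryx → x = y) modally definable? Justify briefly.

If a class were modally definable it would be closed under surjective bounded morphisms (Goldblatt–Thomason).
The 4-cycle (worlds s,t,u,v with s→t→u→v→s) is antisymmetric. Sending even-indexed worlds to s and odd-indexed worlds to t is a surjective bounded morphism onto the two-world frame with s↔t, which is not antisymmetric.
So the class is not modally definable.

No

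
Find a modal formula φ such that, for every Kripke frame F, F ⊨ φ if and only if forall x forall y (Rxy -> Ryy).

□(□r → r)

This is shift-reflexivity; the standard corresponding axiom is T□: □(□r → r).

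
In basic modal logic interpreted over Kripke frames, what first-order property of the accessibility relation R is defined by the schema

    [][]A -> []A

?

Density

Suppose □□A→□A is valid. Take Rxy and set V(A)={w : xR²w}. Then □□A at x, so □A at x, so A at y, i.e. ∃z(Rxz∧Rzy).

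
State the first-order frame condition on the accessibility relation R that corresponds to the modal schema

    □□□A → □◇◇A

This is a Sahlqvist (Geach-type) schema ◇^0□^3A → □^1◇^2A.
Minimal-valuation argument: fix x; take any y with xR^0y and any z with xR^1z. Set V(A) to the set of worlds R-reachable from y in exactly 3 steps. Then □^3A holds at y, so the antecedent holds at x; validity forces ◇^2A at z, giving a w with zR^2w and yR^3w.
First-order correspondent: ∀x ∀z (xRz → ∃w (xR³w ∧ zR²w)).

∀x ∀z (xRz → ∃w (xR³w ∧ zR²w))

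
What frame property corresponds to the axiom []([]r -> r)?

shift-reflexivity: forall x forall y (Rxy -> Ryy)

This is the T□ axiom.
Its frame correspondent is shift-reflexivity — forall x forall y (Rxy -> Ryy).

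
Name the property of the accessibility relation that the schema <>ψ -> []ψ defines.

Partial functionality

Suppose ◇ψ→□ψ is valid. Take Rxy, Rxz and set V(ψ)={y}. Then ◇ψ at x, so □ψ at x, so ψ at z, i.e. z=y.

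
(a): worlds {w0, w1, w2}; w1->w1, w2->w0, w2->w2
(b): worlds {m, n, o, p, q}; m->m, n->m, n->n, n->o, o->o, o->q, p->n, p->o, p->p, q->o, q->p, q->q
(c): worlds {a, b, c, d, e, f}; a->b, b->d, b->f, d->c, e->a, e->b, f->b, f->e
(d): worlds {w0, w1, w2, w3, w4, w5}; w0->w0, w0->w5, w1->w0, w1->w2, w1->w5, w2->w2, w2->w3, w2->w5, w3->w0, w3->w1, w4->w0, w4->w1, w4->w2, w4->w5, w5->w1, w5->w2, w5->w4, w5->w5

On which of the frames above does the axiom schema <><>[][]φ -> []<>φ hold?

(d)

Frame correspondent (Sahlqvist): forall x forall y forall z ((x R^2 y & xRz) -> exists w (y R^2 w & zRw)) — i.e. a generalized confluence (Geach) condition.
(a): fails — w2R²w0, w2Rw0 but no w with w0R²w and w0Rw.
(b): fails — nR²m, nRo but no w with mR²w and oRw.
(c): fails — aR²d, aRb but no w with dR²w and bRw.
(d): condition met.
Valid on: (d).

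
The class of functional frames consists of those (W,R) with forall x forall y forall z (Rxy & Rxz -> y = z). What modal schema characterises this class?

◇p → □p

This is partial functionality; the standard corresponding axiom is CD: ◇p → □p.
Suppose ◇p→□p is valid. Take Rxy, Rxz and set V(p)={y}. Then ◇p at x, so □p at x, so p at z, i.e. z=y.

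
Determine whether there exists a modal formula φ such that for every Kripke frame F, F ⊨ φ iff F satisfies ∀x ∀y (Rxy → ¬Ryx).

No — not modally definable

Any modally definable frame class is closed under surjective bounded morphisms.
The 3-cycle (worlds s,t,u with s→t→u→s) is asymmetric. Mapping every world to a single reflexive point • is a surjective bounded morphism, and the reflexive point is not asymmetric (R•• but asymmetry requires ¬R••).
Hence asymmetry is not modally definable.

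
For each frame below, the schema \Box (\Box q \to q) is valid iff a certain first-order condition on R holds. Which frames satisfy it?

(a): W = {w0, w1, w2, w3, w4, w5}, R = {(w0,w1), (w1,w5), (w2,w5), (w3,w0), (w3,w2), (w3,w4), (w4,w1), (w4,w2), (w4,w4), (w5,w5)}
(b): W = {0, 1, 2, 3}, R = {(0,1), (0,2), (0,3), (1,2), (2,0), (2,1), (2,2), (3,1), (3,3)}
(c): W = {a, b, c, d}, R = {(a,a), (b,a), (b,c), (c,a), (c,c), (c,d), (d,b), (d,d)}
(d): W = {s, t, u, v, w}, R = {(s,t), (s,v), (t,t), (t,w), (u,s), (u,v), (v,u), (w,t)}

The schema corresponds to shift-reflexivity: \forall x \forall y (Rxy \to Ryy).
(a): fails — Rw3w2 but not Rw2w2.
(b): fails — R01 but not R11.
(c): fails — Rdb but not Rbb.
(d): fails — Ruv but not Rvv.
Valid on no frame.

none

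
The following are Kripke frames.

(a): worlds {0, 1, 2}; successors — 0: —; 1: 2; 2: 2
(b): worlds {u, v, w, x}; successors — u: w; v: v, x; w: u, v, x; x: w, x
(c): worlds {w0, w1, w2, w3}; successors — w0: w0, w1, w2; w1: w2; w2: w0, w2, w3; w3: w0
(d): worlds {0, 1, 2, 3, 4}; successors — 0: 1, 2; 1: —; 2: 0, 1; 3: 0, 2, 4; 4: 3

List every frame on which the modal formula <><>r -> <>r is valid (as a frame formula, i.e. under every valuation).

The schema corresponds to transitivity: forall x forall y forall z (Rxy & Ryz -> Rxz).
(a): ✓.
(b): fails — Rxw and Rwu but not Rxu.
(c): fails — Rw1w2 and Rw2w0 but not Rw1w0.
(d): fails — R34 and R43 but not R33.
Valid on: (a).

(a)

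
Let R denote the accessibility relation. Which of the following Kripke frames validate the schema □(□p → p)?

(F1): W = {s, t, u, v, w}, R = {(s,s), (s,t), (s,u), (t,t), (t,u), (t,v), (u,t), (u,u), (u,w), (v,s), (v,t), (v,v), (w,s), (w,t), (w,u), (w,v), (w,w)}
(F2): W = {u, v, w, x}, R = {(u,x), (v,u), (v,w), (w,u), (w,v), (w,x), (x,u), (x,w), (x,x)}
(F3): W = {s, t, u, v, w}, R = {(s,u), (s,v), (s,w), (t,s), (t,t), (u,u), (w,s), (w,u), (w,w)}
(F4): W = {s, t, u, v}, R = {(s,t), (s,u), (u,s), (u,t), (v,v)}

Frame correspondent (Sahlqvist): ∀x ∀y (Rxy → Ryy) — i.e. shift-reflexivity.
(F1): ✓.
(F2): fails — Rxw but not Rww.
(F3): fails — Rts but not Rss.
(F4): fails — Rut but not Rtt.

(F1)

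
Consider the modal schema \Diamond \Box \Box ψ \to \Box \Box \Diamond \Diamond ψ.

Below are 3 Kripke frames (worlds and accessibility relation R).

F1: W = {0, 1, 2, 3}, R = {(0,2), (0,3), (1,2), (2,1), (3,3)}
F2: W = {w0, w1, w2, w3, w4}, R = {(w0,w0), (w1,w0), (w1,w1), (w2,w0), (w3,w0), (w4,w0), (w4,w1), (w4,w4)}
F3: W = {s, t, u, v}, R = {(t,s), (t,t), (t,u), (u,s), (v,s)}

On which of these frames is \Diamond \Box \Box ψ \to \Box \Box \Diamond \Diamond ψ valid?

F2

The schema corresponds to a generalized confluence (Geach) condition: \forall x \forall y \forall z ((xRy \wedge x R^2 z) \to \exists w (y R^2 w \wedge z R^2 w)).
F1: fails — 0R2, 0R²1 but no w with 2R²w and 1R²w.
F2: holds.
F3: fails — tRs, tR²s but no w with sR²w and sR²w.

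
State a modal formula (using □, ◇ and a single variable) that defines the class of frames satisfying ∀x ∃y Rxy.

□r → ◇r

The condition is seriality. The D schema □r → ◇r defines it.
Suppose □r→◇r is valid. At any x set V(r)=W. Then □r at x, so ◇r at x, so x has a successor.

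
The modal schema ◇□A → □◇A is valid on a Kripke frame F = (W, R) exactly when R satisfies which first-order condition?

convergence

Suppose ◇□A→□◇A is valid. Take Rxy, Rxz and set V(A)={w : Ryw}. Then □A at y so ◇□A at x, so □◇A at x, so ◇A at z, giving w with Rzw and Ryw.
Conversely, any frame satisfying ∀x ∀y ∀z (Rxy ∧ Rxz → ∃w (Ryw ∧ Rzw)) validates the schema.
So the correspondent is convergence.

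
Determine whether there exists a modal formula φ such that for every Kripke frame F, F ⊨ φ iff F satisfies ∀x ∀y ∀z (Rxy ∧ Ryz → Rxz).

Yes: it is transitivity, defined by the 4 schema □r → □□r.

Yes — defined by □r → □□r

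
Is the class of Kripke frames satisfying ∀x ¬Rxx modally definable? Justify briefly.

No

Modal frame validity is preserved under surjective bounded morphisms.
The 3-cycle (worlds 0,1,2 with 0→1→2→0) is irreflexive, and the map sending every world to a single reflexive point • is a surjective bounded morphism (forth: every edge maps to (•,•); back: every world has a successor). So any modal formula valid on the 3-cycle is also valid on the reflexive point, which is not irreflexive.
So the class is not modally definable.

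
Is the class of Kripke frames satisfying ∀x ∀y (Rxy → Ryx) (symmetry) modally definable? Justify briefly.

Yes: it is symmetry, defined by the B schema r → □◇r.

Yes, by r → □◇r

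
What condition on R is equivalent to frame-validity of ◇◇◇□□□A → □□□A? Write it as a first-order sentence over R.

This is a Sahlqvist (Geach-type) schema ◇^3□^3A → □^3◇^0A.
First-order correspondent: ∀x ∀y ∀z ((xR³y ∧ xR³z) → ∃w (yR³w ∧ z = w)).

∀x ∀y ∀z ((xR³y ∧ xR³z) → ∃w (yR³w ∧ z = w))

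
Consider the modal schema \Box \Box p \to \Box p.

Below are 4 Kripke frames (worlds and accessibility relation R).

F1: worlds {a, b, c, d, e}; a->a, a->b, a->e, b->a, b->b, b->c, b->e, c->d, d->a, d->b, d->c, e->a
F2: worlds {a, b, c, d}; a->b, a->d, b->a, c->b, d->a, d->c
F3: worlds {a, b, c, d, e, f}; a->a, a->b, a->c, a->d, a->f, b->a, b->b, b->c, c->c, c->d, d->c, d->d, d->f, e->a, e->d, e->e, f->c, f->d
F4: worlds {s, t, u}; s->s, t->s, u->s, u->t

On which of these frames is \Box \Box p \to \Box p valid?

Frame correspondent (Sahlqvist): \forall x \forall y (Rxy \to \exists z (Rxz \wedge Rzy)) — i.e. density.
F1: fails — Rcd but no z with Rcz and Rzd.
F2: fails — Rdc but no z with Rdz and Rzc.
F3: holds.
F4: fails — Rut but no z with Ruz and Rzt.
Valid on: F3.

F3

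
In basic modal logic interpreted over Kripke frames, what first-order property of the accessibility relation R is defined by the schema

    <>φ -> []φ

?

Partial functionality

Suppose ◇φ→□φ is valid. Take Rxy, Rxz and set V(φ)={y}. Then ◇φ at x, so □φ at x, so φ at z, i.e. z=y.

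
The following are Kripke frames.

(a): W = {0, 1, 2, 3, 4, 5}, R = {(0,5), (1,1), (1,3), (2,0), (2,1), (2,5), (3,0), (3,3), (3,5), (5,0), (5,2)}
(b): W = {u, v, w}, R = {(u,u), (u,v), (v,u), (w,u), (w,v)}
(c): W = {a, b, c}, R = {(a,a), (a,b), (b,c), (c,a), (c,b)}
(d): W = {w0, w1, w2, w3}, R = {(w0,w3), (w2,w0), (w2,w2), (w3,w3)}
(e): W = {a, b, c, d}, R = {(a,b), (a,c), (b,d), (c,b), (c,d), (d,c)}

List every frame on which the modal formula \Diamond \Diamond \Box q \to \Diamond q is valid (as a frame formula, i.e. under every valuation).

(b)

Frame correspondent (Sahlqvist): \forall x \forall y (x R^2 y \to \exists w (yRw \wedge xRw)) — i.e. a generalized confluence (Geach) condition.
(a): fails — 1R²0 but no w with 0Rw and 1Rw.
(b): condition met.
(c): fails — aR²b but no w with bRw and aRw.
(d): fails — w2R²w0 but no w with w0Rw and w2Rw.
(e): fails — aR²b but no w with bRw and aRw.
Valid on: (b).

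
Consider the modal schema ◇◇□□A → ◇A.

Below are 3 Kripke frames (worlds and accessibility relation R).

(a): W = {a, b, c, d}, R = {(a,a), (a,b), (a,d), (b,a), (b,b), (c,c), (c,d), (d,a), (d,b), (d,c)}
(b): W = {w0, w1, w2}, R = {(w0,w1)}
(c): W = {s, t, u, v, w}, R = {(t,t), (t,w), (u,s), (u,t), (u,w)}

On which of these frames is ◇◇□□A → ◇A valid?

(a), (b)

Frame correspondent (Sahlqvist): ∀x ∀y (xR²y → ∃w (yR²w ∧ xRw)) — i.e. a generalized confluence (Geach) condition.
(a): condition met.
(b): condition met.
(c): fails — tR²w but no w* with wR²w* and tRw*.
Valid on: (a), (b).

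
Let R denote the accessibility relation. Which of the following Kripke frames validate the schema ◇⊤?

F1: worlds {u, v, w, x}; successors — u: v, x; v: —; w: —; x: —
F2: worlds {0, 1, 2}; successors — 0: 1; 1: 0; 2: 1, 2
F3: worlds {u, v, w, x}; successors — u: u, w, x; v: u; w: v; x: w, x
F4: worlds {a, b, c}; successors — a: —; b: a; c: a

F2, F3

The schema corresponds to seriality: ∀x ∃y Rxy.
F1: fails — world v has no successor.
F2: holds.
F3: holds.
F4: fails — world a has no successor.
Valid on: F2, F3.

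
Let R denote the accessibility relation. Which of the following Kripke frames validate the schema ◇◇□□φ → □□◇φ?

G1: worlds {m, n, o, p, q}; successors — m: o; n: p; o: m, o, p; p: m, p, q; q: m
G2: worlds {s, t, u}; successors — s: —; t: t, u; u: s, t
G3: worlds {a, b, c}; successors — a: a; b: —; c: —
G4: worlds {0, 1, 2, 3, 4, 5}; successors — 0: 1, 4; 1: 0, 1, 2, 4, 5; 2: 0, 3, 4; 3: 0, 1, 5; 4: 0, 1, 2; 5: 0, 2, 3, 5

Frame correspondent (Sahlqvist): ∀x ∀y ∀z ((xR²y ∧ xR²z) → ∃w (yR²w ∧ zRw)) — i.e. a generalized confluence (Geach) condition.
G1: fails — nR²q, nR²p but no w with qR²w and pRw.
G2: fails — tR²s, tR²s but no w with sR²w and sRw.
G3: ✓.
G4: ✓.
Valid on: G3, G4.

G3, G4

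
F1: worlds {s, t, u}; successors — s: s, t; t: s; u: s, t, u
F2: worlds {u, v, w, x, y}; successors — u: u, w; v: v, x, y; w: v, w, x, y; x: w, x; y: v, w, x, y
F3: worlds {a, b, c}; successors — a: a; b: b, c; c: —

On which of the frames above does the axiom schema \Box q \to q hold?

F2

The schema corresponds to reflexivity: \forall x Rxx.
F1: fails — world t does not see itself.
F2: condition met.
F3: fails — world c does not see itself.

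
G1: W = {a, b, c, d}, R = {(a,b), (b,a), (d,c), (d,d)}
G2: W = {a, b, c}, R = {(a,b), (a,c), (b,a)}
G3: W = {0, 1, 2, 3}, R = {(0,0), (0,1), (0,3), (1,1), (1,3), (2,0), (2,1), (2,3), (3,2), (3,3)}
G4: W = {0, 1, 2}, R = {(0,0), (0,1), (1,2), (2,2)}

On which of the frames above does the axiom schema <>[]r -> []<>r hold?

G3

This is the axiom for convergence; its first-order frame correspondent is forall x forall y forall z (Rxy & Rxz -> exists w (Ryw & Rzw)).
G1: fails — Rdd and Rdc but d and c have no common successor.
G2: fails — Rac and Rac but c and c have no common successor.
G3: ✓.
G4: fails — R00 and R01 but 0 and 1 have no common successor.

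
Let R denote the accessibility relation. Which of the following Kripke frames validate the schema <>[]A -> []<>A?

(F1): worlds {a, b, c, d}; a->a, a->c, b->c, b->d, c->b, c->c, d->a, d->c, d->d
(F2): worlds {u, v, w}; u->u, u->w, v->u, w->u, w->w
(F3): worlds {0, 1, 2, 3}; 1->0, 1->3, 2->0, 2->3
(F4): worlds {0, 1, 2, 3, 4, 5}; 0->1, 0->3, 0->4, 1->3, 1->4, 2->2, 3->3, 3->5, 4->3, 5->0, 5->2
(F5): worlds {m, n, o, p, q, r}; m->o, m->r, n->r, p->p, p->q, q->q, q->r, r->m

Frame correspondent (Sahlqvist): forall x forall y forall z (Rxy & Rxz -> exists w (Ryw & Rzw)) — i.e. convergence.
(F1): ✓.
(F2): ✓.
(F3): fails — R10 and R10 but 0 and 0 have no common successor.
(F4): fails — R33 and R35 but 3 and 5 have no common successor.
(F5): fails — Rmr and Rmo but r and o have no common successor.

(F1), (F2)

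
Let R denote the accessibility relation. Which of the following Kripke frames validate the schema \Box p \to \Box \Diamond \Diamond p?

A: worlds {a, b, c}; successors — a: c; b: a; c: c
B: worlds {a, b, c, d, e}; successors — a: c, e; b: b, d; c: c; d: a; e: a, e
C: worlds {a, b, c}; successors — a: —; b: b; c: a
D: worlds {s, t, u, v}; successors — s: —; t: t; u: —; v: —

This is the axiom for a generalized confluence (Geach) condition; its first-order frame correspondent is \forall x \forall z (xRz \to \exists w (xRw \wedge z R^2 w)).
A: fails — bRa but no w with bRw and aR²w.
B: fails — bRd but no w with bRw and dR²w.
C: fails — cRa but no w with cRw and aR²w.
D: ✓.

D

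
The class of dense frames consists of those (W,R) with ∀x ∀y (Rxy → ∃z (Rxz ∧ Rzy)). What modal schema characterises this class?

□□ψ → □ψ

This is density; the standard corresponding axiom is C4: □□ψ → □ψ.
Suppose □□ψ→□ψ is valid. Take Rxy and set V(ψ)={w : xR²w}. Then □□ψ at x, so □ψ at x, so ψ at y, i.e. ∃z(Rxz∧Rzy).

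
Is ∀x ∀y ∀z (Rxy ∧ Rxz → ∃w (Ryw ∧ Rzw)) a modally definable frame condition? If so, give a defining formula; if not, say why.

Yes — defined by ◇□r → □◇r

Yes: it is convergence, defined by the .2 schema ◇□r → □◇r.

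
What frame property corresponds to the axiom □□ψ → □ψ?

Suppose □□ψ→□ψ is valid. Take Rxy and set V(ψ)={w : xR²w}. Then □□ψ at x, so □ψ at x, so ψ at y, i.e. ∃z(Rxz∧Rzy).
The converse is a direct semantic check.
So the correspondent is density.

Density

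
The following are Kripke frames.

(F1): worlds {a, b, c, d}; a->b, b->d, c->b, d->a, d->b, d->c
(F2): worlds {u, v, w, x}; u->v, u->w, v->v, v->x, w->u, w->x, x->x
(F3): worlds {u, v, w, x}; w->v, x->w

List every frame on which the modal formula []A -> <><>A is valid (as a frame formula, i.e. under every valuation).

Frame correspondent (Sahlqvist): forall x exists w (xRw & x R^2 w) — i.e. a generalized confluence (Geach) condition.
(F1): fails — at a but no w with aRw and aR²w.
(F2): satisfies the condition.
(F3): fails — at u but no t with uRt and uR²t.
Valid on: (F2).

(F2)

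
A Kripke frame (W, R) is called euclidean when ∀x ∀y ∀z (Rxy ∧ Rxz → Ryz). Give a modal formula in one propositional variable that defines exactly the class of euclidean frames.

◇r → □◇r

A defining formula is ◇r → □◇r (the 5 axiom).
Suppose ◇r→□◇r is valid. Take Rxy, Rxz and set V(r)={y}. Then ◇r at x, so □◇r at x, so ◇r at z, so some w with Rzw has r; w=y, i.e. Rzy. By symmetry of the argument, Ryz.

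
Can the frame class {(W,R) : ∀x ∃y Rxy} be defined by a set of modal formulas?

Yes: it is seriality, defined by the D schema □q → ◇q.

Yes, by □q → ◇q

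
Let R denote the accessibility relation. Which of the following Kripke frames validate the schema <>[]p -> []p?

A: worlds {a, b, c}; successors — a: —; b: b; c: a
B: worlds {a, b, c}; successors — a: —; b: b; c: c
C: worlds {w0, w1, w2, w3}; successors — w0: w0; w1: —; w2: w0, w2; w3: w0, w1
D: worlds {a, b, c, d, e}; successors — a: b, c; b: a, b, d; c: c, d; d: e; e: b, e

B

This is the axiom for the Euclidean property; its first-order frame correspondent is forall x forall y forall z (Rxy & Rxz -> Ryz).
A: fails — Rca and Rca but not Raa.
B: satisfies the condition.
C: fails — Rw2w0 and Rw2w2 but not Rw0w2.
D: fails — Rab and Rac but not Rbc.
Valid on: B.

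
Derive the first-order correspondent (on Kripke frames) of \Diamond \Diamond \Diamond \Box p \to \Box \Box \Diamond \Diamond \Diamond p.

This is a Sahlqvist (Geach-type) schema ◇^3□^1p → □^2◇^3p.
Minimal-valuation argument: fix x; take any y with xR^3y and any z with xR^2z. Set V(p) to the set of worlds R-reachable from y in exactly 1 step. Then □^1p holds at y, so the antecedent holds at x; validity forces ◇^3p at z, giving a w with zR^3w and yR^1w.
First-order correspondent: \forall x \forall y \forall z ((x R^3 y \wedge x R^2 z) \to \exists w (yRw \wedge z R^3 w)).

\forall x \forall y \forall z ((x R^3 y \wedge x R^2 z) \to \exists w (yRw \wedge z R^3 w))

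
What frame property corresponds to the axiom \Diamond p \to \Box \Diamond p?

the Euclidean property: \forall x \forall y \forall z (Rxy \wedge Rxz \to Ryz)

This is the 5 axiom.
Its frame correspondent is the Euclidean property — \forall x \forall y \forall z (Rxy \wedge Rxz \to Ryz).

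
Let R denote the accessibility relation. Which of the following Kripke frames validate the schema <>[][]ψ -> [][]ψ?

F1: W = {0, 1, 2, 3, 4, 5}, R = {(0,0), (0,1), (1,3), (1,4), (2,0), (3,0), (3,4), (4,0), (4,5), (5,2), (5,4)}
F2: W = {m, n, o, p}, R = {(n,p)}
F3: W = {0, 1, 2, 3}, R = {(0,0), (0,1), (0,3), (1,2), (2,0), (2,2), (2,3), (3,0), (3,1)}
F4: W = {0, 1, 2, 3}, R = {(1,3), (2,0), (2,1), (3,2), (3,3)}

This is the axiom for a generalized confluence (Geach) condition; its first-order frame correspondent is forall x forall y forall z ((xRy & x R^2 z) -> exists w (y R^2 w & z = w)).
F1: fails — 0R1, 0R²1 but no w with 1R²w and 1=w.
F2: satisfies the condition.
F3: fails — 0R1, 0R²1 but no w with 1R²w and 1=w.
F4: fails — 2R0, 2R²3 but no w with 0R²w and 3=w.
Valid on: F2.

F2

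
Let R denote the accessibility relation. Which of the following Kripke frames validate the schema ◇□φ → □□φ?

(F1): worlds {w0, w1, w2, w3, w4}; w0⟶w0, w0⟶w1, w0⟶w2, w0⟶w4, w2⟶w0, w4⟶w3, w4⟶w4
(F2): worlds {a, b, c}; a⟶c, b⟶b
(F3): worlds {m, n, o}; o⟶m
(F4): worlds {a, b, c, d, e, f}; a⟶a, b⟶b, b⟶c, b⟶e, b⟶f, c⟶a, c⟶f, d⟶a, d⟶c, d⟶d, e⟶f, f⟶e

(F2), (F3)

This is the axiom for a generalized confluence (Geach) condition; its first-order frame correspondent is ∀x ∀y ∀z ((xRy ∧ xR²z) → ∃w (yRw ∧ z = w)).
(F1): fails — w0Rw0, w0R²w3 but no w with w0Rw and w3=w.
(F2): satisfies the condition.
(F3): satisfies the condition.
(F4): fails — bRb, bR²a but no w with bRw and a=w.
Valid on: (F2), (F3).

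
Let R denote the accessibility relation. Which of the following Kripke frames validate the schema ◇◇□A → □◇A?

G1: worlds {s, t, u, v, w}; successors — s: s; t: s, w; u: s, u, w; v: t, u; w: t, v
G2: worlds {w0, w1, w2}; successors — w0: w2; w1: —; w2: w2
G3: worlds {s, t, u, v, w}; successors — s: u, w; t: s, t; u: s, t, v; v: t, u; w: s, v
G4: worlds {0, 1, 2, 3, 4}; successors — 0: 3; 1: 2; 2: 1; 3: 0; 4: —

G2

This is the axiom for a generalized confluence (Geach) condition; its first-order frame correspondent is ∀x ∀y ∀z ((xR²y ∧ xRz) → ∃w (yRw ∧ zRw)).
G1: fails — tR²s, tRw but no w* with sRw* and wRw*.
G2: ✓.
G3: fails — sR²s, sRu but no w* with sRw* and uRw*.
G4: fails — 0R²0, 0R3 but no w with 0Rw and 3Rw.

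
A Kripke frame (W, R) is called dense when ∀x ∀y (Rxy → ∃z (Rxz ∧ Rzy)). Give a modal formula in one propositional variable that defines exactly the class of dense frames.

This is density; the standard corresponding axiom is C4: □□ψ → □ψ.

□□ψ → □ψ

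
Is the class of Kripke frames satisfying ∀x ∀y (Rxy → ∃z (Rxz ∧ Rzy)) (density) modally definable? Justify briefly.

Definable; □□p → □p defines it

Yes: it is density, defined by the C4 schema □□p → □p.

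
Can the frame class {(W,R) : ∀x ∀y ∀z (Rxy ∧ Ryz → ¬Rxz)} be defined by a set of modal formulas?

No

Modal frame validity is preserved under surjective bounded morphisms.
The 3-cycle (worlds s,t,u with s→t→u→s) is intransitive. Mapping every world to a single reflexive point • is a surjective bounded morphism; the reflexive point is not intransitive (R••∧R•• but R••).
So the class is not modally definable.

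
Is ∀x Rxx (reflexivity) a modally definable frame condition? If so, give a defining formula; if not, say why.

Yes — defined by □r → r

The condition is reflexivity. A defining modal formula is □r → r.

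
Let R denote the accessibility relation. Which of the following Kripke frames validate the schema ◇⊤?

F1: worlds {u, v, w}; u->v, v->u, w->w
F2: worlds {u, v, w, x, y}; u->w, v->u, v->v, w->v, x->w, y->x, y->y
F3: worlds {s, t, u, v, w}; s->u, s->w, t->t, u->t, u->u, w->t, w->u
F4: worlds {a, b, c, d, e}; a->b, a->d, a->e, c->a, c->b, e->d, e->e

Frame correspondent (Sahlqvist): ∀x ∃y Rxy — i.e. seriality.
F1: holds.
F2: holds.
F3: fails — world v has no successor.
F4: fails — world b has no successor.
Valid on: F1, F2.

F1, F2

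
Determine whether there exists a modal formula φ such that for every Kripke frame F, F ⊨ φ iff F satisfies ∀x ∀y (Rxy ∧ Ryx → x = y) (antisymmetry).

Any modally definable frame class is closed under surjective bounded morphisms.
The 6-cycle (worlds a,b,c,d,e,f with a→b→c→d→e→f→a) is antisymmetric. Sending even-indexed worlds to s and odd-indexed worlds to t is a surjective bounded morphism onto the two-world frame with s↔t, which is not antisymmetric.
So no modal formula (or set of formulas) defines exactly the antisymmetric frames.

No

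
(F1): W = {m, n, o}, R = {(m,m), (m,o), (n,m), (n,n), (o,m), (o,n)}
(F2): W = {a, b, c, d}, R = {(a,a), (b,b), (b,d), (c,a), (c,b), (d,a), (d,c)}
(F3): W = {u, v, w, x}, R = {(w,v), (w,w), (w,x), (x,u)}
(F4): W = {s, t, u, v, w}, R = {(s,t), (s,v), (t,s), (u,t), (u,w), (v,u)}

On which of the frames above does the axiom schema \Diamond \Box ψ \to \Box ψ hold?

The schema corresponds to the Euclidean property: \forall x \forall y \forall z (Rxy \wedge Rxz \to Ryz).
(F1): fails — Rmo and Rmo but not Roo.
(F2): fails — Rbd and Rbb but not Rdb.
(F3): fails — Rwx and Rww but not Rxw.
(F4): fails — Rsv and Rsv but not Rvv.
Valid on no frame.

none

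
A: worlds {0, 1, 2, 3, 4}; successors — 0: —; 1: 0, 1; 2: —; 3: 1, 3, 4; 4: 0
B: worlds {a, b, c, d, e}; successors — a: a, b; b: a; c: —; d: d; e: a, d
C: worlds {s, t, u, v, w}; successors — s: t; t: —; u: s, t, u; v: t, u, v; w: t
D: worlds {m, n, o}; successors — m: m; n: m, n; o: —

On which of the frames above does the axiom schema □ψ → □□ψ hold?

Frame correspondent (Sahlqvist): ∀x ∀y ∀z (Rxy ∧ Ryz → Rxz) — i.e. transitivity.
A: fails — R34 and R40 but not R30.
B: fails — Rea and Rab but not Reb.
C: fails — Rvu and Rus but not Rvs.
D: ✓.

D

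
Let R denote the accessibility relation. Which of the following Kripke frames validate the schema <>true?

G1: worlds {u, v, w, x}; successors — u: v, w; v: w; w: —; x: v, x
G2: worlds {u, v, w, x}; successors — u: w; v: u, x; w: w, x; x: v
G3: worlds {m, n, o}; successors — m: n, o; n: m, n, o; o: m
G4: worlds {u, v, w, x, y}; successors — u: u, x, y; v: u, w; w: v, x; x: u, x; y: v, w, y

This is the axiom for seriality; its first-order frame correspondent is forall x exists y Rxy.
G1: fails — world w has no successor.
G2: satisfies the condition.
G3: satisfies the condition.
G4: satisfies the condition.

G2, G3, G4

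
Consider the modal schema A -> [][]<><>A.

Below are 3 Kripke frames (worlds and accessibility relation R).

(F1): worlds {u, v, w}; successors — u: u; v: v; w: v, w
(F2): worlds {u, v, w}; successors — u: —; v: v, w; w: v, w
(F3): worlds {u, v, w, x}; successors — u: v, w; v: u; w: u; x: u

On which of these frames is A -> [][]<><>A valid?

(F2)

This is the axiom for a generalized confluence (Geach) condition; its first-order frame correspondent is forall x forall z (x R^2 z -> exists w (x = w & z R^2 w)).
(F1): fails — wR²v but no t with w=t and vR²t.
(F2): satisfies the condition.
(F3): fails — xR²v but no t with x=t and vR²t.
Valid on: (F2).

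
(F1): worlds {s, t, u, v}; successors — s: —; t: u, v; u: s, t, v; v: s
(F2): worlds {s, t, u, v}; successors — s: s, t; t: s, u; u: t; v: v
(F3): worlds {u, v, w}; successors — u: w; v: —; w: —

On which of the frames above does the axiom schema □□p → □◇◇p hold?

(F2)

The schema corresponds to a generalized confluence (Geach) condition: ∀x ∀z (xRz → ∃w (xR²w ∧ zR²w)).
(F1): fails — tRv but no w with tR²w and vR²w.
(F2): satisfies the condition.
(F3): fails — uRw but no t with uR²t and wR²t.
Valid on: (F2).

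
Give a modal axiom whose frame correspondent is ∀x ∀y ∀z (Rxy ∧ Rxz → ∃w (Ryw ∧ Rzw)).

◇□q → □◇q

This is convergence; the standard corresponding axiom is .2: ◇□q → □◇q.
Suppose ◇□q→□◇q is valid. Take Rxy, Rxz and set V(q)={w : Ryw}. Then □q at y so ◇□q at x, so □◇q at x, so ◇q at z, giving w with Rzw and Ryw.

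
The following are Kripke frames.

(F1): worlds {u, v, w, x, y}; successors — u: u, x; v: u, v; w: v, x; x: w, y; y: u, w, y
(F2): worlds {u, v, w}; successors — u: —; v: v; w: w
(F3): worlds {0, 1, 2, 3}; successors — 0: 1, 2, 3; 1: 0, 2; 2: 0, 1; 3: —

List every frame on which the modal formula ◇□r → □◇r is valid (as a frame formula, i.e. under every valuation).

This is the axiom for convergence; its first-order frame correspondent is ∀x ∀y ∀z (Rxy ∧ Rxz → ∃w (Ryw ∧ Rzw)).
(F1): fails — Ruu and Rux but u and x have no common successor.
(F2): condition met.
(F3): fails — R02 and R03 but 2 and 3 have no common successor.
Valid on: (F2).

(F2)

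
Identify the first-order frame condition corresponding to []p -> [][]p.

Suppose □p→□□p is valid. Take Rxy, Ryz and set V(p)={w : Rxw}. Then □p at x, so □□p at x, so □p at y, so p at z, i.e. Rxz.

transitivity: forall x forall y forall z (Rxy & Ryz -> Rxz)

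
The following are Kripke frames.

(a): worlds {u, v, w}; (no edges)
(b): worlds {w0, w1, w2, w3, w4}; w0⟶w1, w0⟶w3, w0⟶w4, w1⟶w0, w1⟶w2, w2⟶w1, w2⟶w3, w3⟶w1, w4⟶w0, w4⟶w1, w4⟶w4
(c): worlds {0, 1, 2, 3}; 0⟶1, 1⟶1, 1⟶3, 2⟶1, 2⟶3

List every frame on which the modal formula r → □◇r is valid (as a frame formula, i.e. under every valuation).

This is the axiom for symmetry; its first-order frame correspondent is ∀x ∀y (Rxy → Ryx).
(a): condition met.
(b): fails — Rw3w1 but not Rw1w3.
(c): fails — R01 but not R10.
Valid on: (a).

(a)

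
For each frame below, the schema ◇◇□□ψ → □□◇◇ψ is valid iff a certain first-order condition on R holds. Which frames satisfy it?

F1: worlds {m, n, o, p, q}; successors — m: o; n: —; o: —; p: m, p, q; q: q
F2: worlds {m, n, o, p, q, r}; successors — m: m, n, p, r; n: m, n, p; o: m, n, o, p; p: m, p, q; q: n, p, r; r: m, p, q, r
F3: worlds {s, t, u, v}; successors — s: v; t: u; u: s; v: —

F2

Frame correspondent (Sahlqvist): ∀x ∀y ∀z ((xR²y ∧ xR²z) → ∃w (yR²w ∧ zR²w)) — i.e. a generalized confluence (Geach) condition.
F1: fails — pR²m, pR²m but no w with mR²w and mR²w.
F2: holds.
F3: fails — tR²s, tR²s but no w with sR²w and sR²w.
Valid on: F2.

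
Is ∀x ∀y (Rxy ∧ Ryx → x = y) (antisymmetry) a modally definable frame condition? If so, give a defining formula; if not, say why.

No — not modally definable

Any modally definable frame class is closed under surjective bounded morphisms.
The 6-cycle (worlds s,t,u,v,w,x with s→t→u→v→w→x→s) is antisymmetric. Sending even-indexed worlds to • and odd-indexed worlds to ∘ is a surjective bounded morphism onto the two-world frame with •↔∘, which is not antisymmetric.
So the class is not modally definable.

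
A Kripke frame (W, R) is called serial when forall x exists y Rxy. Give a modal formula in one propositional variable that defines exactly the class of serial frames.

This is seriality; the standard corresponding axiom is D: □q → ◇q.
Suppose □q→◇q is valid. At any x set V(q)=W. Then □q at x, so ◇q at x, so x has a successor.

□q → ◇q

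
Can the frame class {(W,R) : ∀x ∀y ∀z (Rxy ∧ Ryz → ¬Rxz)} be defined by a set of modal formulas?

Not modally definable

Modal frame validity is preserved under surjective bounded morphisms.
The 5-cycle (worlds s,t,u,v,w with s→t→u→v→w→s) is intransitive. Mapping every world to a single reflexive point • is a surjective bounded morphism; the reflexive point is not intransitive (R••∧R•• but R••).
Hence intransitivity is not modally definable.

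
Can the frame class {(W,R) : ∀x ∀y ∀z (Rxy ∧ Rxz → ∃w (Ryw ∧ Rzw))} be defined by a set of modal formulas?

Yes: it is convergence, defined by the .2 schema ◇□r → □◇r.

Yes, by ◇□r → □◇r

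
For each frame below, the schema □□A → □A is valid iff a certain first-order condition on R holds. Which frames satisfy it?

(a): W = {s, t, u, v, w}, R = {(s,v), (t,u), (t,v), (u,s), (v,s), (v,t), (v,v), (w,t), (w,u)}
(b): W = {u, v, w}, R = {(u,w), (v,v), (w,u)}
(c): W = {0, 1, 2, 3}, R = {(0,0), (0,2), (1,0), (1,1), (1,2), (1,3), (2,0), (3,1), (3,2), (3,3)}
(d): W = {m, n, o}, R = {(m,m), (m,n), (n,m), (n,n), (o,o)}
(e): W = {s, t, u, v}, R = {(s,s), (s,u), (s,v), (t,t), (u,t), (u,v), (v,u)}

The schema corresponds to density: ∀x ∀y (Rxy → ∃z (Rxz ∧ Rzy)).
(a): fails — Rwt but no z with Rwz and Rzt.
(b): fails — Rwu but no z with Rwz and Rzu.
(c): satisfies the condition.
(d): satisfies the condition.
(e): fails — Ruv but no z with Ruz and Rzv.

(c), (d)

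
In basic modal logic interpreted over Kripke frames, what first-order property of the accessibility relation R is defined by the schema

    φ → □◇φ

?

This schema is the B axiom.
It corresponds to symmetry: ∀x ∀y (Rxy → Ryx).

Symmetry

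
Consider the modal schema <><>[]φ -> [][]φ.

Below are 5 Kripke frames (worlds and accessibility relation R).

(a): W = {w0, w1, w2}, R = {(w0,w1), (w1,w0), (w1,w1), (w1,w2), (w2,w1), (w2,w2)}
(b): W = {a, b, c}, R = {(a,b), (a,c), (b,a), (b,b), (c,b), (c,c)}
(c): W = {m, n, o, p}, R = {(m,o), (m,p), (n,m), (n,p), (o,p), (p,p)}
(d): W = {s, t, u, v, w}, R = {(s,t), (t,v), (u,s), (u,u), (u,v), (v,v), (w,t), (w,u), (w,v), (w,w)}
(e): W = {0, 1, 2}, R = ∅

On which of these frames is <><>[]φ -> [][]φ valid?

(e)

The schema corresponds to a generalized confluence (Geach) condition: forall x forall y forall z ((x R^2 y & x R^2 z) -> exists w (yRw & z = w)).
(a): fails — w0R²w0, w0R²w0 but no w with w0Rw and w0=w.
(b): fails — aR²a, aR²a but no w with aRw and a=w.
(c): fails — nR²o, nR²o but no w with oRw and o=w.
(d): fails — uR²s, uR²s but no w* with sRw* and s=w*.
(e): satisfies the condition.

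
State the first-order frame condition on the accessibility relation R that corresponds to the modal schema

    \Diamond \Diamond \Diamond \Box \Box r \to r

\forall x \forall y (x R^3 y \to \exists w (y R^2 w \wedge x = w))

This is a Sahlqvist (Geach-type) schema ◇^3□^2r → □^0◇^0r.
Minimal-valuation argument: fix x; take any y with xR^3y and any z with xR^0z. Set V(r) to the set of worlds R-reachable from y in exactly 2 steps. Then □^2r holds at y, so the antecedent holds at x; validity forces ◇^0r at z, giving a w with zR^0w and yR^2w.
First-order correspondent: \forall x \forall y (x R^3 y \to \exists w (y R^2 w \wedge x = w)).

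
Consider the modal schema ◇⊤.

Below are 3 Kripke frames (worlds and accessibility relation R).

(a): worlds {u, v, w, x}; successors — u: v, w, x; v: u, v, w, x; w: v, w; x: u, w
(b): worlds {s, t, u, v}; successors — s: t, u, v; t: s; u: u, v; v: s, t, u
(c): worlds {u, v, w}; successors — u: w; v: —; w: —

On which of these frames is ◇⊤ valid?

(a), (b)

This is the axiom for seriality; its first-order frame correspondent is ∀x ∃y Rxy.
(a): satisfies the condition.
(b): satisfies the condition.
(c): fails — world v has no successor.
Valid on: (a), (b).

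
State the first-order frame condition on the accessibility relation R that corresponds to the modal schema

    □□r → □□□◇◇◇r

∀x ∀z (xR³z → ∃w (xR²w ∧ zR³w))

This is a Sahlqvist (Geach-type) schema ◇^0□^2r → □^3◇^3r.
Minimal-valuation argument: fix x; take any y with xR^0y and any z with xR^3z. Set V(r) to the set of worlds R-reachable from y in exactly 2 steps. Then □^2r holds at y, so the antecedent holds at x; validity forces ◇^3r at z, giving a w with zR^3w and yR^2w.
First-order correspondent: ∀x ∀z (xR³z → ∃w (xR²w ∧ zR³w)).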